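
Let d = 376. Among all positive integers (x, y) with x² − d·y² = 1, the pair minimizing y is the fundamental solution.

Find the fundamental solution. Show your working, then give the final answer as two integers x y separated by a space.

√376 → a₀=19, period (2,1,1,3,1,…,1,2,38); ℓ=16 even so k=15
step 0: (19, 1)  from 19·(1,0) + (0,1)
step 1: (39, 2)  from 2·(19,1) + (1,0)
…
step 4: (349, 18)  from 3·(97,5) + (58,3)
…
step 14: (837427, 43187)  from 1·(468441,24158) + (368986,19029)
step 15: (2143295, 110532)  from 2·(837427,43187) + (468441,24158)
fundamental: x₁=2143295, y₁=110532  (since 4593713457025 − 376·12217323024 = 1)

2143295 110532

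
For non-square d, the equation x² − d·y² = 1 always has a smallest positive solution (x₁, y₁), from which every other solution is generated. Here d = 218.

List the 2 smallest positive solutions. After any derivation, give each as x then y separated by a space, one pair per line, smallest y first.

126003 8534
31753512017 2150619204

d=218: √d = [14; 1,3,3,1,28] (ℓ=5, odd), read p_9/q_9
a_0=14:  p_0=14·1+0=14,  q_0=14·0+1=1
a_1=1:  p_1=1·14+1=15,  q_1=1·1+0=1
…
a_5=28:  p_5=28·251+192=7220,  q_5=28·17+13=489
a_6=1:  p_6=1·7220+251=7471,  q_6=1·489+17=506
a_7=3:  p_7=3·7471+7220=29633,  q_7=3·506+489=2007
a_8=3:  p_8=3·29633+7471=96370,  q_8=3·2007+506=6527
a_9=1:  p_9=1·96370+29633=126003,  q_9=1·6527+2007=8534
(x₁, y₁) = (126003, 8534);  126003² − 218·8534² = 1 ✓
(x_2, y_2) = (126003·126003 + 218·8534·8534, 126003·8534 + 8534·126003) = (31753512017, 2150619204)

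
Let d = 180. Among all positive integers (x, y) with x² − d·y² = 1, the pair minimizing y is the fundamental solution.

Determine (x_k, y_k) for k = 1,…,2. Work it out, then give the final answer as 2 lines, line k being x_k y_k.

√180 → a₀=13, period (2,2,2,26); ℓ=4 even so k=3
a_0=13:  p_0=13·1+0=13,  q_0=13·0+1=1
a_1=2:  p_1=2·13+1=27,  q_1=2·1+0=2
a_2=2:  p_2=2·27+13=67,  q_2=2·2+1=5
a_3=2:  p_3=2·67+27=161,  q_3=2·5+2=12
fundamental: x₁=161, y₁=12  (since 25921 − 180·144 = 1)
(x_2, y_2) = (161·161 + 180·12·12, 161·12 + 12·161) = (51841, 3864)

161 12
51841 3864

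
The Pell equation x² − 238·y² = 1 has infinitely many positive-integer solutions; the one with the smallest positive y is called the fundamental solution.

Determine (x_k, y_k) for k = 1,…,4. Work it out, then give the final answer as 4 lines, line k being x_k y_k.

11663 756
272051137 17634456
6345864809999 411341319900
148023642285985537 9594947610352944

[15; 2,2,1,14,1,2,2,30] for √238; ℓ=8 ⇒ convergent index 7
k=0  a_k=15  p_k/q_k = 15/1
k=1  a_k=2  p_k/q_k = 31/2
…
k=3  a_k=1  p_k/q_k = 108/7
k=4  a_k=14  p_k/q_k = 1589/103
k=5  a_k=1  p_k/q_k = 1697/110
k=6  a_k=2  p_k/q_k = 4983/323
k=7  a_k=2  p_k/q_k = 11663/756
(x₁, y₁) = (11663, 756);  11663² − 238·756² = 1 ✓
(11663+756√238)^2 = 272051137 + 17634456√238
(11663+756√238)^3 = 6345864809999 + 411341319900√238
(11663+756√238)^4 = 148023642285985537 + 9594947610352944√238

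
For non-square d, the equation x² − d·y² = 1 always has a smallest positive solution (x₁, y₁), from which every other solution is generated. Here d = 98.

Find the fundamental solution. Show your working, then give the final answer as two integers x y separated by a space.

99 10

[9; 1,8,1,18] for √98; ℓ=4 ⇒ convergent index 3
step 0: (9, 1)  from 9·(1,0) + (0,1)
step 1: (10, 1)  from 1·(9,1) + (1,0)
step 2: (89, 9)  from 8·(10,1) + (9,1)
step 3: (99, 10)  from 1·(89,9) + (10,1)
→ (99, 10).  Check: 99²=9801, 98·10²=9800, difference 1.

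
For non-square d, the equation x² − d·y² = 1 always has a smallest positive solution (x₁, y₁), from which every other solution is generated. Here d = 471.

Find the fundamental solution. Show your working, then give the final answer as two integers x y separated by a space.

7838695 361188

√471 = [21; 1,2,2,1,3,…,2,1,42, …], period ℓ=14 (even) → k=13
k=0  a_k=21  p_k/q_k = 21/1
k=1  a_k=1  p_k/q_k = 22/1
k=2  a_k=2  p_k/q_k = 65/3
…
k=5  a_k=3  p_k/q_k = 803/37
…
k=7  a_k=14  p_k/q_k = 48809/2249
k=8  a_k=4  p_k/q_k = 198665/9154
k=9  a_k=3  p_k/q_k = 644804/29711
k=10  a_k=1  p_k/q_k = 843469/38865
k=11  a_k=2  p_k/q_k = 2331742/107441
k=12  a_k=2  p_k/q_k = 5506953/253747
k=13  a_k=1  p_k/q_k = 7838695/361188
fundamental: x₁=7838695, y₁=361188  (since 61445139303025 − 471·130456771344 = 1)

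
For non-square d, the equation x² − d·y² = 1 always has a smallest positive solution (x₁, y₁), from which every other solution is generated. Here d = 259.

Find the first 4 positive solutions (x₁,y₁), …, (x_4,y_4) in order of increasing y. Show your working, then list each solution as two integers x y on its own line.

847225 52644
1435580401249 89202625800
2432519210895520825 151149389286757356
4121782176900479681520001 256115082676856799248400

√259 = [16; 10,1,2,3,4,3,2,1,10,32, …], period ℓ=10 (even) → k=9
a_0=16:  p_0=16·1+0=16,  q_0=16·0+1=1
…
a_2=1:  p_2=1·161+16=177,  q_2=1·10+1=11
a_3=2:  p_3=2·177+161=515,  q_3=2·11+10=32
a_4=3:  p_4=3·515+177=1722,  q_4=3·32+11=107
a_5=4:  p_5=4·1722+515=7403,  q_5=4·107+32=460
a_6=3:  p_6=3·7403+1722=23931,  q_6=3·460+107=1487
a_7=2:  p_7=2·23931+7403=55265,  q_7=2·1487+460=3434
a_8=1:  p_8=1·55265+23931=79196,  q_8=1·3434+1487=4921
a_9=10:  p_9=10·79196+55265=847225,  q_9=10·4921+3434=52644
→ (847225, 52644).  Check: 847225²=717790200625, 259·52644²=717790200624, difference 1.
(x_2, y_2) = (847225·847225 + 259·52644·52644, 847225·52644 + 52644·847225) = (1435580401249, 89202625800)
(x_3, y_3) = (847225·1435580401249 + 259·52644·89202625800, 847225·89202625800 + 52644·1435580401249) = (2432519210895520825, 151149389286757356)
(x_4, y_4) = (847225·2432519210895520825 + 259·52644·151149389286757356, 847225·151149389286757356 + 52644·2432519210895520825) = (4121782176900479681520001, 256115082676856799248400)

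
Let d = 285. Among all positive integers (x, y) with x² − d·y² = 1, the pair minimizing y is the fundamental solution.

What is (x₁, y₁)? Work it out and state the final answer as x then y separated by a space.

√285 = [16; 1,7,2,7,1,32, …], period ℓ=6 (even) → k=5
step 0: (16, 1)  from 16·(1,0) + (0,1)
…
step 2: (135, 8)  from 7·(17,1) + (16,1)
step 3: (287, 17)  from 2·(135,8) + (17,1)
step 4: (2144, 127)  from 7·(287,17) + (135,8)
step 5: (2431, 144)  from 1·(2144,127) + (287,17)
fundamental: x₁=2431, y₁=144  (since 5909761 − 285·20736 = 1)

2431 144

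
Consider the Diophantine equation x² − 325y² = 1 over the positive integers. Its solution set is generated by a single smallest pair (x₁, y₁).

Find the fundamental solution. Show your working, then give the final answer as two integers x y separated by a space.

649 36

√325 = [18; 36, …], period ℓ=1 (odd) → k=1
step 0: (18, 1)  from 18·(1,0) + (0,1)
step 1: (649, 36)  from 36·(18,1) + (1,0)
(x₁, y₁) = (649, 36);  649² − 325·36² = 1 ✓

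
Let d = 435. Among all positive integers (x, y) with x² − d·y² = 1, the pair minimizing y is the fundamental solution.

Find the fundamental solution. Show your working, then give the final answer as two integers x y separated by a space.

d=435: √d = [20; 1,5,1,40] (ℓ=4, even), read p_3/q_3
i=0: a=20 ⇒ p=20, q=1
…
i=2: a=5 ⇒ p=125, q=6
i=3: a=1 ⇒ p=146, q=7
(x₁, y₁) = (146, 7);  146² − 435·7² = 1 ✓

146 7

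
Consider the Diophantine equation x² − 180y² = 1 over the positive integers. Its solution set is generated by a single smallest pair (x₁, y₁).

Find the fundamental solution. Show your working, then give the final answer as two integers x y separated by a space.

√180 → a₀=13, period (2,2,2,26); ℓ=4 even so k=3
k=0  a_k=13  p_k/q_k = 13/1
k=1  a_k=2  p_k/q_k = 27/2
k=2  a_k=2  p_k/q_k = 67/5
k=3  a_k=2  p_k/q_k = 161/12
→ (161, 12).  Check: 161²=25921, 180·12²=25920, difference 1.

161 12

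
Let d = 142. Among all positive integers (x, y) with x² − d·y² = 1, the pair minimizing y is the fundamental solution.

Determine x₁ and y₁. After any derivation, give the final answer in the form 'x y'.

[11; 1,10,1,22] for √142; ℓ=4 ⇒ convergent index 3
i=0: a=11 ⇒ p=11, q=1
i=1: a=1 ⇒ p=12, q=1
i=2: a=10 ⇒ p=131, q=11
i=3: a=1 ⇒ p=143, q=12
(x₁, y₁) = (143, 12);  143² − 142·12² = 1 ✓

143 12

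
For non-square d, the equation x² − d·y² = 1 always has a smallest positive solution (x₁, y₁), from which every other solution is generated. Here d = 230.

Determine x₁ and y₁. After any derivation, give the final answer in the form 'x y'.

d=230: √d = [15; 6,30] (ℓ=2, even), read p_1/q_1
i=0: a=15 ⇒ p=15, q=1
i=1: a=6 ⇒ p=91, q=6
(x₁, y₁) = (91, 6);  91² − 230·6² = 1 ✓

91 6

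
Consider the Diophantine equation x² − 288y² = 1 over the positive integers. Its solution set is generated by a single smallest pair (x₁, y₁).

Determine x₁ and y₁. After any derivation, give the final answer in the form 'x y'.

17 1

√288 = [16; 1,32, …], period ℓ=2 (even) → k=1
step 0: (16, 1)  from 16·(1,0) + (0,1)
step 1: (17, 1)  from 1·(16,1) + (1,0)
→ (17, 1).  Check: 17²=289, 288·1²=288, difference 1.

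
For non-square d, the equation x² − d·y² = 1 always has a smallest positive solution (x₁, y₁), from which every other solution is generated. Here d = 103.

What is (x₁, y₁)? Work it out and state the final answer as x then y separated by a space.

227528 22419

d=103: √d = [10; 6,1,2,1,1,9,1,1,2,1,6,20] (ℓ=12, even), read p_11/q_11
a_0=10:  p_0=10·1+0=10,  q_0=10·0+1=1
…
a_2=1:  p_2=1·61+10=71,  q_2=1·6+1=7
a_3=2:  p_3=2·71+61=203,  q_3=2·7+6=20
a_4=1:  p_4=1·203+71=274,  q_4=1·20+7=27
a_5=1:  p_5=1·274+203=477,  q_5=1·27+20=47
a_6=9:  p_6=9·477+274=4567,  q_6=9·47+27=450
…
a_9=2:  p_9=2·9611+5044=24266,  q_9=2·947+497=2391
a_10=1:  p_10=1·24266+9611=33877,  q_10=1·2391+947=3338
a_11=6:  p_11=6·33877+24266=227528,  q_11=6·3338+2391=22419
→ (227528, 22419).  Check: 227528²=51768990784, 103·22419²=51768990783, difference 1.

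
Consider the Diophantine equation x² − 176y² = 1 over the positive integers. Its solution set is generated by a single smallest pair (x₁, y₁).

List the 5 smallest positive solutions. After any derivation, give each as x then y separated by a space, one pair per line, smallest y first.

d=176: √d = [13; 3,1,3,26] (ℓ=4, even), read p_3/q_3
k=0  a_k=13  p_k/q_k = 13/1
k=1  a_k=3  p_k/q_k = 40/3
k=2  a_k=1  p_k/q_k = 53/4
k=3  a_k=3  p_k/q_k = 199/15
→ (199, 15).  Check: 199²=39601, 176·15²=39600, difference 1.
(199+15√176)^2 = 79201 + 5970√176
(199+15√176)^3 = 31521799 + 2376045√176
(199+15√176)^4 = 12545596801 + 945659940√176
(199+15√176)^5 = 4993116004999 + 376370280075√176

199 15
79201 5970
31521799 2376045
12545596801 945659940
4993116004999 376370280075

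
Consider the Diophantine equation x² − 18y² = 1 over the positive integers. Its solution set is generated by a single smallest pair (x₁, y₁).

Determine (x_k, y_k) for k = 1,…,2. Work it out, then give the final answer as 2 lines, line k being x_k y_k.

d=18: √d = [4; 4,8] (ℓ=2, even), read p_1/q_1
step 0: (4, 1)  from 4·(1,0) + (0,1)
step 1: (17, 4)  from 4·(4,1) + (1,0)
→ (17, 4).  Check: 17²=289, 18·4²=288, difference 1.
(17+4√18)^2 = 577 + 136√18

17 4
577 136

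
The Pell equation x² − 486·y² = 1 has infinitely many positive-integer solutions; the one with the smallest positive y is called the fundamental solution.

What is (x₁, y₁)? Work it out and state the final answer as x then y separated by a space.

485 22

[22; 22,44] for √486; ℓ=2 ⇒ convergent index 1
step 0: (22, 1)  from 22·(1,0) + (0,1)
step 1: (485, 22)  from 22·(22,1) + (1,0)
→ (485, 22).  Check: 485²=235225, 486·22²=235224, difference 1.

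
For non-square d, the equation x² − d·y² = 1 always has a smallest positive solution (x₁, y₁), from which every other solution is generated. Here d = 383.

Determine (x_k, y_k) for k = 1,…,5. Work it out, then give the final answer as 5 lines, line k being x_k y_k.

18768 959
704475647 35997024
26443197867024 1351184291905
992571874432137217 50718053544949056
37257177852241504710288 1903752856512023474111

√383 → a₀=19, period (1,1,3,19,3,1,1,38); ℓ=8 even so k=7
k=0  a_k=19  p_k/q_k = 19/1
k=1  a_k=1  p_k/q_k = 20/1
…
k=3  a_k=3  p_k/q_k = 137/7
…
k=6  a_k=1  p_k/q_k = 10705/547
k=7  a_k=1  p_k/q_k = 18768/959
(x₁, y₁) = (18768, 959);  18768² − 383·959² = 1 ✓
(18768+959√383)^2 = 704475647 + 35997024√383
(18768+959√383)^3 = 26443197867024 + 1351184291905√383
(18768+959√383)^4 = 992571874432137217 + 50718053544949056√383
(18768+959√383)^5 = 37257177852241504710288 + 1903752856512023474111√383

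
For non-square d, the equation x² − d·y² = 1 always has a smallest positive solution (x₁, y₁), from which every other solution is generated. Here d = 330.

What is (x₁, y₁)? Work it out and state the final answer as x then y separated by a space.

d=330: √d = [18; 6,36] (ℓ=2, even), read p_1/q_1
step 0: (18, 1)  from 18·(1,0) + (0,1)
step 1: (109, 6)  from 6·(18,1) + (1,0)
→ (109, 6).  Check: 109²=11881, 330·6²=11880, difference 1.

109 6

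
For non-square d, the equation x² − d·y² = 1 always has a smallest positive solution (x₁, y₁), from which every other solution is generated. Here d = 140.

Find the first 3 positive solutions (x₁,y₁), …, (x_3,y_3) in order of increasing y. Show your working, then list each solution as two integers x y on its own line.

d=140: √d = [11; 1,4,1,22] (ℓ=4, even), read p_3/q_3
step 0: (11, 1)  from 11·(1,0) + (0,1)
…
step 2: (59, 5)  from 4·(12,1) + (11,1)
step 3: (71, 6)  from 1·(59,5) + (12,1)
fundamental: x₁=71, y₁=6  (since 5041 − 140·36 = 1)
n=2: (71,6)∘(71,6) = (71·71+140·6·6, 71·6+6·71) = (10081,852)
n=3: (10081,852)∘(71,6) = (71·10081+140·6·852, 71·852+6·10081) = (1431431,120978)

71 6
10081 852
1431431 120978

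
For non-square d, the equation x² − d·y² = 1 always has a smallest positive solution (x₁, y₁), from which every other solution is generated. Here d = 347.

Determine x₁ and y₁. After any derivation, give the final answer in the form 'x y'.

641602 34443

d=347: √d = [18; 1,1,1,2,4,…,1,1,36] (ℓ=14, even), read p_13/q_13
i=0: a=18 ⇒ p=18, q=1
…
i=4: a=2 ⇒ p=149, q=8
i=5: a=4 ⇒ p=652, q=35
…
i=9: a=4 ⇒ p=74549, q=4002
…
i=11: a=1 ⇒ p=238717, q=12815
i=12: a=1 ⇒ p=402885, q=21628
i=13: a=1 ⇒ p=641602, q=34443
(x₁, y₁) = (641602, 34443);  641602² − 347·34443² = 1 ✓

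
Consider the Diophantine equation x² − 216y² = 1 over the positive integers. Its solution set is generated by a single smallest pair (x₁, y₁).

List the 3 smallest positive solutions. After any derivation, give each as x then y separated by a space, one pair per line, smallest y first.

√216 = [14; 1,2,3,2,1,28, …], period ℓ=6 (even) → k=5
a_0=14:  p_0=14·1+0=14,  q_0=14·0+1=1
a_1=1:  p_1=1·14+1=15,  q_1=1·1+0=1
a_2=2:  p_2=2·15+14=44,  q_2=2·1+1=3
a_3=3:  p_3=3·44+15=147,  q_3=3·3+1=10
a_4=2:  p_4=2·147+44=338,  q_4=2·10+3=23
a_5=1:  p_5=1·338+147=485,  q_5=1·23+10=33
→ (485, 33).  Check: 485²=235225, 216·33²=235224, difference 1.
(485+33√216)^2 = 470449 + 32010√216
(485+33√216)^3 = 456335045 + 31049667√216

485 33
470449 32010
456335045 31049667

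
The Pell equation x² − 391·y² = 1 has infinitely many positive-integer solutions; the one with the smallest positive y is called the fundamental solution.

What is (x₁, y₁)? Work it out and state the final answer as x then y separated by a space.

√391 → a₀=19, period (1,3,2,2,1,…,3,1,38); ℓ=16 even so k=15
i=0: a=19 ⇒ p=19, q=1
i=1: a=1 ⇒ p=20, q=1
…
i=3: a=2 ⇒ p=178, q=9
i=4: a=2 ⇒ p=435, q=22
…
i=6: a=1 ⇒ p=1048, q=53
i=7: a=2 ⇒ p=2709, q=137
…
i=9: a=2 ⇒ p=107747, q=5449
i=10: a=1 ⇒ p=160266, q=8105
i=11: a=1 ⇒ p=268013, q=13554
…
i=13: a=2 ⇒ p=1660597, q=83980
i=14: a=3 ⇒ p=5678083, q=287153
i=15: a=1 ⇒ p=7338680, q=371133
→ (7338680, 371133).  Check: 7338680²=53856224142400, 391·371133²=53856224142399, difference 1.

7338680 371133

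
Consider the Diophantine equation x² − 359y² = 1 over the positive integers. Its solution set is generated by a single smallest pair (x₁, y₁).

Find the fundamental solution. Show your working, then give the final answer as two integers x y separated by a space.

360 19

√359 → a₀=18, period (1,17,1,36); ℓ=4 even so k=3
i=0: a=18 ⇒ p=18, q=1
…
i=2: a=17 ⇒ p=341, q=18
i=3: a=1 ⇒ p=360, q=19
(x₁, y₁) = (360, 19);  360² − 359·19² = 1 ✓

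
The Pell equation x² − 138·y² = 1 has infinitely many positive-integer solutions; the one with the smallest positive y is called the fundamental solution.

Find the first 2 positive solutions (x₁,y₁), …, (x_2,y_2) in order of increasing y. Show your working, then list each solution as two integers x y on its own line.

47 4
4417 376

√138 = [11; 1,2,1,22, …], period ℓ=4 (even) → k=3
step 0: (11, 1)  from 11·(1,0) + (0,1)
…
step 2: (35, 3)  from 2·(12,1) + (11,1)
step 3: (47, 4)  from 1·(35,3) + (12,1)
(x₁, y₁) = (47, 4);  47² − 138·4² = 1 ✓
k=2:  x_2 = 47·47+138·4·4 = 4417,  y_2 = 47·4+4·47 = 376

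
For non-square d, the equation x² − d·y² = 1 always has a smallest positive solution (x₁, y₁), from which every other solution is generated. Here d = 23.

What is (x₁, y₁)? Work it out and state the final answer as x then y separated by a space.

24 5

d=23: √d = [4; 1,3,1,8] (ℓ=4, even), read p_3/q_3
i=0: a=4 ⇒ p=4, q=1
…
i=2: a=3 ⇒ p=19, q=4
i=3: a=1 ⇒ p=24, q=5
(x₁, y₁) = (24, 5);  24² − 23·5² = 1 ✓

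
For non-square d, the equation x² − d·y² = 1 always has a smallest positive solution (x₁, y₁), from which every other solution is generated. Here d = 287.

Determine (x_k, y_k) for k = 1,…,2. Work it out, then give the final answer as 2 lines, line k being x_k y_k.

√287 → a₀=16, period (1,15,1,32); ℓ=4 even so k=3
a_0=16:  p_0=16·1+0=16,  q_0=16·0+1=1
…
a_2=15:  p_2=15·17+16=271,  q_2=15·1+1=16
a_3=1:  p_3=1·271+17=288,  q_3=1·16+1=17
→ (288, 17).  Check: 288²=82944, 287·17²=82943, difference 1.
(288+17√287)^2 = 165887 + 9792√287

288 17
165887 9792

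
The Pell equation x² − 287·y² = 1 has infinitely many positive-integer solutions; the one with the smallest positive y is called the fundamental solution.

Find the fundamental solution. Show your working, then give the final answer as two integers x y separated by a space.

[16; 1,15,1,32] for √287; ℓ=4 ⇒ convergent index 3
a_0=16:  p_0=16·1+0=16,  q_0=16·0+1=1
…
a_2=15:  p_2=15·17+16=271,  q_2=15·1+1=16
a_3=1:  p_3=1·271+17=288,  q_3=1·16+1=17
→ (288, 17).  Check: 288²=82944, 287·17²=82943, difference 1.

288 17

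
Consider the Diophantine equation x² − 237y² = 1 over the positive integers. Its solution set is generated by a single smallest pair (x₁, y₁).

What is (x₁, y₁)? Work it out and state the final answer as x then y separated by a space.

228151 14820

√237 → a₀=15, period (2,1,1,7,10,7,1,1,2,30); ℓ=10 even so k=9
k=0  a_k=15  p_k/q_k = 15/1
…
k=2  a_k=1  p_k/q_k = 46/3
…
k=6  a_k=7  p_k/q_k = 42074/2733
…
k=8  a_k=1  p_k/q_k = 90075/5851
k=9  a_k=2  p_k/q_k = 228151/14820
→ (228151, 14820).  Check: 228151²=52052878801, 237·14820²=52052878800, difference 1.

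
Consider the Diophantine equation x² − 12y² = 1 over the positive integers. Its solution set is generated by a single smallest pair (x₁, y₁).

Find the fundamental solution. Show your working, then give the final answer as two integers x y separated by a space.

√12 → a₀=3, period (2,6); ℓ=2 even so k=1
k=0  a_k=3  p_k/q_k = 3/1
k=1  a_k=2  p_k/q_k = 7/2
→ (7, 2).  Check: 7²=49, 12·2²=48, difference 1.

7 2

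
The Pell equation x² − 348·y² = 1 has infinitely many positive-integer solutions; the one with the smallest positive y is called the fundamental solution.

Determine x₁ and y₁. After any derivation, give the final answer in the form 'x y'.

1567 84

√348 = [18; 1,1,1,8,1,1,1,36, …], period ℓ=8 (even) → k=7
a_0=18:  p_0=18·1+0=18,  q_0=18·0+1=1
a_1=1:  p_1=1·18+1=19,  q_1=1·1+0=1
…
a_3=1:  p_3=1·37+19=56,  q_3=1·2+1=3
a_4=8:  p_4=8·56+37=485,  q_4=8·3+2=26
a_5=1:  p_5=1·485+56=541,  q_5=1·26+3=29
a_6=1:  p_6=1·541+485=1026,  q_6=1·29+26=55
a_7=1:  p_7=1·1026+541=1567,  q_7=1·55+29=84
fundamental: x₁=1567, y₁=84  (since 2455489 − 348·7056 = 1)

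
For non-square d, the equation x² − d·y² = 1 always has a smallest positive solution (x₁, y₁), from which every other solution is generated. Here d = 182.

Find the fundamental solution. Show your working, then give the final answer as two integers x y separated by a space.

27 2

√182 = [13; 2,26, …], period ℓ=2 (even) → k=1
k=0  a_k=13  p_k/q_k = 13/1
k=1  a_k=2  p_k/q_k = 27/2
→ (27, 2).  Check: 27²=729, 182·2²=728, difference 1.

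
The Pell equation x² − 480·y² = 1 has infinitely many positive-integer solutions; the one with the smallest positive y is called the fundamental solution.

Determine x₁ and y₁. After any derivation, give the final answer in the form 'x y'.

241 11

[21; 1,9,1,42] for √480; ℓ=4 ⇒ convergent index 3
k=0  a_k=21  p_k/q_k = 21/1
…
k=2  a_k=9  p_k/q_k = 219/10
k=3  a_k=1  p_k/q_k = 241/11
(x₁, y₁) = (241, 11);  241² − 480·11² = 1 ✓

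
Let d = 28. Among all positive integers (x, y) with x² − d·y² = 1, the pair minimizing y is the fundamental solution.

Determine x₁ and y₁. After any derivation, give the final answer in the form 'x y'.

127 24

√28 → a₀=5, period (3,2,3,10); ℓ=4 even so k=3
i=0: a=5 ⇒ p=5, q=1
i=1: a=3 ⇒ p=16, q=3
i=2: a=2 ⇒ p=37, q=7
i=3: a=3 ⇒ p=127, q=24
fundamental: x₁=127, y₁=24  (since 16129 − 28·576 = 1)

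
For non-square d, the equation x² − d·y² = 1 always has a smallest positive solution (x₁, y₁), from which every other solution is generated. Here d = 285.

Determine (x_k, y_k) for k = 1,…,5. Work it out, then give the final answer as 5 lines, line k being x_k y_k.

2431 144
11819521 700128
57466508671 3404022192
279402153338881 16550355197376
1358453212067130751 80467823565619920

√285 → a₀=16, period (1,7,2,7,1,32); ℓ=6 even so k=5
i=0: a=16 ⇒ p=16, q=1
i=1: a=1 ⇒ p=17, q=1
i=2: a=7 ⇒ p=135, q=8
i=3: a=2 ⇒ p=287, q=17
i=4: a=7 ⇒ p=2144, q=127
i=5: a=1 ⇒ p=2431, q=144
fundamental: x₁=2431, y₁=144  (since 5909761 − 285·20736 = 1)
k=2:  x_2 = 2431·2431+285·144·144 = 11819521,  y_2 = 2431·144+144·2431 = 700128
k=3:  x_3 = 2431·11819521+285·144·700128 = 57466508671,  y_3 = 2431·700128+144·11819521 = 3404022192
k=4:  x_4 = 2431·57466508671+285·144·3404022192 = 279402153338881,  y_4 = 2431·3404022192+144·57466508671 = 16550355197376
k=5:  x_5 = 2431·279402153338881+285·144·16550355197376 = 1358453212067130751,  y_5 = 2431·16550355197376+144·279402153338881 = 80467823565619920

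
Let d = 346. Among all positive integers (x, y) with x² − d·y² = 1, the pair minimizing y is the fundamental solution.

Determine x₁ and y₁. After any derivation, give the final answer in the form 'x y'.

d=346: √d = [18; 1,1,1,1,36] (ℓ=5, odd), read p_9/q_9
i=0: a=18 ⇒ p=18, q=1
i=1: a=1 ⇒ p=19, q=1
i=2: a=1 ⇒ p=37, q=2
i=3: a=1 ⇒ p=56, q=3
i=4: a=1 ⇒ p=93, q=5
i=5: a=36 ⇒ p=3404, q=183
…
i=7: a=1 ⇒ p=6901, q=371
i=8: a=1 ⇒ p=10398, q=559
i=9: a=1 ⇒ p=17299, q=930
(x₁, y₁) = (17299, 930);  17299² − 346·930² = 1 ✓

17299 930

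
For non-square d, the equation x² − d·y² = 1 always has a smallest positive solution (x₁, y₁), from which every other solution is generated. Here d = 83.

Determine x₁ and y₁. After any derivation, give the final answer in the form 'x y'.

√83 = [9; 9,18, …], period ℓ=2 (even) → k=1
k=0  a_k=9  p_k/q_k = 9/1
k=1  a_k=9  p_k/q_k = 82/9
fundamental: x₁=82, y₁=9  (since 6724 − 83·81 = 1)

82 9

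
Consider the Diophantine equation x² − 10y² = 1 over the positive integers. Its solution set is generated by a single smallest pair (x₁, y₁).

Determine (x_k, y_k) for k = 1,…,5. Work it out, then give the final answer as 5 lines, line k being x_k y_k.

√10 → a₀=3, period (6); ℓ=1 odd so k=1
k=0  a_k=3  p_k/q_k = 3/1
k=1  a_k=6  p_k/q_k = 19/6
→ (19, 6).  Check: 19²=361, 10·6²=360, difference 1.
(19+6√10)^2 = 721 + 228√10
(19+6√10)^3 = 27379 + 8658√10
(19+6√10)^4 = 1039681 + 328776√10
(19+6√10)^5 = 39480499 + 12484830√10

19 6
721 228
27379 8658
1039681 328776
39480499 12484830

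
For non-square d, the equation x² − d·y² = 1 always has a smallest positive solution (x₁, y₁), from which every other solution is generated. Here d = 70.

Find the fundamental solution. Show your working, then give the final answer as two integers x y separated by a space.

[8; 2,1,2,1,2,16] for √70; ℓ=6 ⇒ convergent index 5
a_0=8:  p_0=8·1+0=8,  q_0=8·0+1=1
…
a_4=1:  p_4=1·67+25=92,  q_4=1·8+3=11
a_5=2:  p_5=2·92+67=251,  q_5=2·11+8=30
(x₁, y₁) = (251, 30);  251² − 70·30² = 1 ✓

251 30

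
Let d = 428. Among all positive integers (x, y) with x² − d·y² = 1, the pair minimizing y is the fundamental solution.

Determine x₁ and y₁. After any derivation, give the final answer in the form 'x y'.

1850887 89466

√428 = [20; 1,2,4,1,5,10,5,1,4,2,1,40, …], period ℓ=12 (even) → k=11
a_0=20:  p_0=20·1+0=20,  q_0=20·0+1=1
a_1=1:  p_1=1·20+1=21,  q_1=1·1+0=1
…
a_3=4:  p_3=4·62+21=269,  q_3=4·3+1=13
…
a_6=10:  p_6=10·1924+331=19571,  q_6=10·93+16=946
…
a_8=1:  p_8=1·99779+19571=119350,  q_8=1·4823+946=5769
a_9=4:  p_9=4·119350+99779=577179,  q_9=4·5769+4823=27899
a_10=2:  p_10=2·577179+119350=1273708,  q_10=2·27899+5769=61567
a_11=1:  p_11=1·1273708+577179=1850887,  q_11=1·61567+27899=89466
fundamental: x₁=1850887, y₁=89466  (since 3425782686769 − 428·8004165156 = 1)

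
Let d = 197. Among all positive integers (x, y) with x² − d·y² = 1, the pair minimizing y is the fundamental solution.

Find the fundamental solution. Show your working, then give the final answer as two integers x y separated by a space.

√197 → a₀=14, period (28); ℓ=1 odd so k=1
a_0=14:  p_0=14·1+0=14,  q_0=14·0+1=1
a_1=28:  p_1=28·14+1=393,  q_1=28·1+0=28
fundamental: x₁=393, y₁=28  (since 154449 − 197·784 = 1)

393 28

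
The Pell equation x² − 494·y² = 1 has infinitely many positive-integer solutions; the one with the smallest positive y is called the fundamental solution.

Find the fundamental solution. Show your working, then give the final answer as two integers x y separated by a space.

d=494: √d = [22; 4,2,2,1,2,1,2,2,4,44] (ℓ=10, even), read p_9/q_9
k=0  a_k=22  p_k/q_k = 22/1
k=1  a_k=4  p_k/q_k = 89/4
k=2  a_k=2  p_k/q_k = 200/9
k=3  a_k=2  p_k/q_k = 489/22
k=4  a_k=1  p_k/q_k = 689/31
…
k=6  a_k=1  p_k/q_k = 2556/115
k=7  a_k=2  p_k/q_k = 6979/314
k=8  a_k=2  p_k/q_k = 16514/743
k=9  a_k=4  p_k/q_k = 73035/3286
(x₁, y₁) = (73035, 3286);  73035² − 494·3286² = 1 ✓

73035 3286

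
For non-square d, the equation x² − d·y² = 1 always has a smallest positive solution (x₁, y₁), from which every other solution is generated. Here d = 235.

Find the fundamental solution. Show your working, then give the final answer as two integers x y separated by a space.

[15; 3,30] for √235; ℓ=2 ⇒ convergent index 1
k=0  a_k=15  p_k/q_k = 15/1
k=1  a_k=3  p_k/q_k = 46/3
(x₁, y₁) = (46, 3);  46² − 235·3² = 1 ✓

46 3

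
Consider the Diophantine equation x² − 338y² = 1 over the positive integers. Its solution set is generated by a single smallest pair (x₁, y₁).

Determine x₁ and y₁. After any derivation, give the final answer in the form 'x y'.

114243 6214

[18; 2,1,1,2,36] for √338; ℓ=5 ⇒ convergent index 9
a_0=18:  p_0=18·1+0=18,  q_0=18·0+1=1
a_1=2:  p_1=2·18+1=37,  q_1=2·1+0=2
a_2=1:  p_2=1·37+18=55,  q_2=1·2+1=3
a_3=1:  p_3=1·55+37=92,  q_3=1·3+2=5
a_4=2:  p_4=2·92+55=239,  q_4=2·5+3=13
a_5=36:  p_5=36·239+92=8696,  q_5=36·13+5=473
a_6=2:  p_6=2·8696+239=17631,  q_6=2·473+13=959
a_7=1:  p_7=1·17631+8696=26327,  q_7=1·959+473=1432
a_8=1:  p_8=1·26327+17631=43958,  q_8=1·1432+959=2391
a_9=2:  p_9=2·43958+26327=114243,  q_9=2·2391+1432=6214
fundamental: x₁=114243, y₁=6214  (since 13051463049 − 338·38613796 = 1)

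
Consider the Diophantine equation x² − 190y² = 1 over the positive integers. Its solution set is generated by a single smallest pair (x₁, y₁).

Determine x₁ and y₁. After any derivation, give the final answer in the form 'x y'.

[13; 1,3,1,1,1,…,3,1,26] for √190; ℓ=14 ⇒ convergent index 13
step 0: (13, 1)  from 13·(1,0) + (0,1)
step 1: (14, 1)  from 1·(13,1) + (1,0)
step 2: (55, 4)  from 3·(14,1) + (13,1)
…
step 4: (124, 9)  from 1·(69,5) + (55,4)
step 5: (193, 14)  from 1·(124,9) + (69,5)
…
step 7: (1213, 88)  from 2·(510,37) + (193,14)
step 8: (2936, 213)  from 2·(1213,88) + (510,37)
…
step 10: (7085, 514)  from 1·(4149,301) + (2936,213)
step 11: (11234, 815)  from 1·(7085,514) + (4149,301)
step 12: (40787, 2959)  from 3·(11234,815) + (7085,514)
step 13: (52021, 3774)  from 1·(40787,2959) + (11234,815)
→ (52021, 3774).  Check: 52021²=2706184441, 190·3774²=2706184440, difference 1.

52021 3774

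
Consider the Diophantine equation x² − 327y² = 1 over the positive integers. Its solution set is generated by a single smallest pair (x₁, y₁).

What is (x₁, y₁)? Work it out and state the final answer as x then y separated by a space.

√327 → a₀=18, period (12,36); ℓ=2 even so k=1
step 0: (18, 1)  from 18·(1,0) + (0,1)
step 1: (217, 12)  from 12·(18,1) + (1,0)
→ (217, 12).  Check: 217²=47089, 327·12²=47088, difference 1.

217 12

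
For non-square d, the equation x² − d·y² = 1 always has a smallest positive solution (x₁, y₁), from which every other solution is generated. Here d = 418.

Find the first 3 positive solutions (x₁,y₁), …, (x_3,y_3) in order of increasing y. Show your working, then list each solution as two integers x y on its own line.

√418 → a₀=20, period (2,4,20,4,2,40); ℓ=6 even so k=5
step 0: (20, 1)  from 20·(1,0) + (0,1)
…
step 2: (184, 9)  from 4·(41,2) + (20,1)
…
step 4: (15068, 737)  from 4·(3721,182) + (184,9)
step 5: (33857, 1656)  from 2·(15068,737) + (3721,182)
(x₁, y₁) = (33857, 1656);  33857² − 418·1656² = 1 ✓
(33857+1656√418)^2 = 2292592897 + 112134384√418
(33857+1656√418)^3 = 155240635393601 + 7593067676520√418

33857 1656
2292592897 112134384
155240635393601 7593067676520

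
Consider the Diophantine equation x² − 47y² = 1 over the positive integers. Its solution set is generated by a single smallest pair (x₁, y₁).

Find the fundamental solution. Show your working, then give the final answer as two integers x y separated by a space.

48 7

√47 → a₀=6, period (1,5,1,12); ℓ=4 even so k=3
k=0  a_k=6  p_k/q_k = 6/1
…
k=2  a_k=5  p_k/q_k = 41/6
k=3  a_k=1  p_k/q_k = 48/7
→ (48, 7).  Check: 48²=2304, 47·7²=2303, difference 1.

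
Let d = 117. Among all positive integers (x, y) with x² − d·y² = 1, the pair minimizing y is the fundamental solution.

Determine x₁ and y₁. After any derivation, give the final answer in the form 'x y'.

649 60

d=117: √d = [10; 1,4,2,4,1,20] (ℓ=6, even), read p_5/q_5
step 0: (10, 1)  from 10·(1,0) + (0,1)
…
step 2: (54, 5)  from 4·(11,1) + (10,1)
…
step 4: (530, 49)  from 4·(119,11) + (54,5)
step 5: (649, 60)  from 1·(530,49) + (119,11)
(x₁, y₁) = (649, 60);  649² − 117·60² = 1 ✓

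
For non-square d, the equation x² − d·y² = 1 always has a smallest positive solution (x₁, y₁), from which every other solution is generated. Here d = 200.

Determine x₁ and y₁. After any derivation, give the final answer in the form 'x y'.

99 7

√200 → a₀=14, period (7,28); ℓ=2 even so k=1
i=0: a=14 ⇒ p=14, q=1
i=1: a=7 ⇒ p=99, q=7
→ (99, 7).  Check: 99²=9801, 200·7²=9800, difference 1.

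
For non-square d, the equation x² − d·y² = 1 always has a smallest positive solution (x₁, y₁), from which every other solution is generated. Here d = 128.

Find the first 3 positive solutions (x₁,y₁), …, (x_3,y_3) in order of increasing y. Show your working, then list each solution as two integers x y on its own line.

√128 = [11; 3,5,3,22, …], period ℓ=4 (even) → k=3
k=0  a_k=11  p_k/q_k = 11/1
k=1  a_k=3  p_k/q_k = 34/3
k=2  a_k=5  p_k/q_k = 181/16
k=3  a_k=3  p_k/q_k = 577/51
(x₁, y₁) = (577, 51);  577² − 128·51² = 1 ✓
k=2:  x_2 = 577·577+128·51·51 = 665857,  y_2 = 577·51+51·577 = 58854
k=3:  x_3 = 577·665857+128·51·58854 = 768398401,  y_3 = 577·58854+51·665857 = 67917465

577 51
665857 58854
768398401 67917465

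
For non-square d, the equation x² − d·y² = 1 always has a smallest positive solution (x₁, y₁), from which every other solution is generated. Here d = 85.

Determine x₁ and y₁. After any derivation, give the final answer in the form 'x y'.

285769 30996

√85 = [9; 4,1,1,4,18, …], period ℓ=5 (odd) → k=9
i=0: a=9 ⇒ p=9, q=1
…
i=4: a=4 ⇒ p=378, q=41
…
i=8: a=1 ⇒ p=62739, q=6805
i=9: a=4 ⇒ p=285769, q=30996
→ (285769, 30996).  Check: 285769²=81663921361, 85·30996²=81663921360, difference 1.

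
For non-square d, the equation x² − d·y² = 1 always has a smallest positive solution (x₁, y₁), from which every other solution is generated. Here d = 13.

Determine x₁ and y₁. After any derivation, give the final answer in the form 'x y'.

d=13: √d = [3; 1,1,1,1,6] (ℓ=5, odd), read p_9/q_9
a_0=3:  p_0=3·1+0=3,  q_0=3·0+1=1
a_1=1:  p_1=1·3+1=4,  q_1=1·1+0=1
a_2=1:  p_2=1·4+3=7,  q_2=1·1+1=2
a_3=1:  p_3=1·7+4=11,  q_3=1·2+1=3
a_4=1:  p_4=1·11+7=18,  q_4=1·3+2=5
…
a_6=1:  p_6=1·119+18=137,  q_6=1·33+5=38
a_7=1:  p_7=1·137+119=256,  q_7=1·38+33=71
a_8=1:  p_8=1·256+137=393,  q_8=1·71+38=109
a_9=1:  p_9=1·393+256=649,  q_9=1·109+71=180
→ (649, 180).  Check: 649²=421201, 13·180²=421200, difference 1.

649 180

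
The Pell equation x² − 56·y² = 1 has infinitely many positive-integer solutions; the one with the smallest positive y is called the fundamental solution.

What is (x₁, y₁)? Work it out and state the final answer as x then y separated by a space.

d=56: √d = [7; 2,14] (ℓ=2, even), read p_1/q_1
k=0  a_k=7  p_k/q_k = 7/1
k=1  a_k=2  p_k/q_k = 15/2
fundamental: x₁=15, y₁=2  (since 225 − 56·4 = 1)

15 2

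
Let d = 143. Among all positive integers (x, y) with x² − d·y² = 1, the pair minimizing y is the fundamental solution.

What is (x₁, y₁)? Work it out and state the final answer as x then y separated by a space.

12 1

d=143: √d = [11; 1,22] (ℓ=2, even), read p_1/q_1
step 0: (11, 1)  from 11·(1,0) + (0,1)
step 1: (12, 1)  from 1·(11,1) + (1,0)
→ (12, 1).  Check: 12²=144, 143·1²=143, difference 1.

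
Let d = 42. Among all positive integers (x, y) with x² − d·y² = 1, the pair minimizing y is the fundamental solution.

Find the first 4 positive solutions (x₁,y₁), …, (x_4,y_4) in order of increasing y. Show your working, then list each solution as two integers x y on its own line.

√42 → a₀=6, period (2,12); ℓ=2 even so k=1
k=0  a_k=6  p_k/q_k = 6/1
k=1  a_k=2  p_k/q_k = 13/2
(x₁, y₁) = (13, 2);  13² − 42·2² = 1 ✓
(x_2, y_2) = (13·13 + 42·2·2, 13·2 + 2·13) = (337, 52)
(x_3, y_3) = (13·337 + 42·2·52, 13·52 + 2·337) = (8749, 1350)
(x_4, y_4) = (13·8749 + 42·2·1350, 13·1350 + 2·8749) = (227137, 35048)

13 2
337 52
8749 1350
227137 35048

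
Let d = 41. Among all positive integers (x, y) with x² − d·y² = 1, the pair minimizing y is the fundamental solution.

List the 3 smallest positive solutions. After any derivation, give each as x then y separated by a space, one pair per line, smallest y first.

√41 = [6; 2,2,12, …], period ℓ=3 (odd) → k=5
a_0=6:  p_0=6·1+0=6,  q_0=6·0+1=1
…
a_4=2:  p_4=2·397+32=826,  q_4=2·62+5=129
a_5=2:  p_5=2·826+397=2049,  q_5=2·129+62=320
→ (2049, 320).  Check: 2049²=4198401, 41·320²=4198400, difference 1.
(x_2, y_2) = (2049·2049 + 41·320·320, 2049·320 + 320·2049) = (8396801, 1311360)
(x_3, y_3) = (2049·8396801 + 41·320·1311360, 2049·1311360 + 320·8396801) = (34410088449, 5373952960)

2049 320
8396801 1311360
34410088449 5373952960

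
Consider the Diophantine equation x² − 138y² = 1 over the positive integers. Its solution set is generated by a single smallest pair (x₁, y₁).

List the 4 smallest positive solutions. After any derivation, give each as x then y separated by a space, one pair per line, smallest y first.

47 4
4417 376
415151 35340
39019777 3321584

d=138: √d = [11; 1,2,1,22] (ℓ=4, even), read p_3/q_3
k=0  a_k=11  p_k/q_k = 11/1
k=1  a_k=1  p_k/q_k = 12/1
k=2  a_k=2  p_k/q_k = 35/3
k=3  a_k=1  p_k/q_k = 47/4
fundamental: x₁=47, y₁=4  (since 2209 − 138·16 = 1)
(47+4√138)^2 = 4417 + 376√138
(47+4√138)^3 = 415151 + 35340√138
(47+4√138)^4 = 39019777 + 3321584√138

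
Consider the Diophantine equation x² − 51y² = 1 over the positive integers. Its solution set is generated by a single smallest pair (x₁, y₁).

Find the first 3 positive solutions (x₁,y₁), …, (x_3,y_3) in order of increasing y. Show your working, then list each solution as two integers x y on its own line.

50 7
4999 700
499850 69993

d=51: √d = [7; 7,14] (ℓ=2, even), read p_1/q_1
k=0  a_k=7  p_k/q_k = 7/1
k=1  a_k=7  p_k/q_k = 50/7
fundamental: x₁=50, y₁=7  (since 2500 − 51·49 = 1)
k=2:  x_2 = 50·50+51·7·7 = 4999,  y_2 = 50·7+7·50 = 700
k=3:  x_3 = 50·4999+51·7·700 = 499850,  y_3 = 50·700+7·4999 = 69993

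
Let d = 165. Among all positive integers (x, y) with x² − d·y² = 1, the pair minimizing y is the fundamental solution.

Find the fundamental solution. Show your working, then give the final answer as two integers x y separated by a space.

1079 84

d=165: √d = [12; 1,5,2,5,1,24] (ℓ=6, even), read p_5/q_5
a_0=12:  p_0=12·1+0=12,  q_0=12·0+1=1
…
a_2=5:  p_2=5·13+12=77,  q_2=5·1+1=6
a_3=2:  p_3=2·77+13=167,  q_3=2·6+1=13
a_4=5:  p_4=5·167+77=912,  q_4=5·13+6=71
a_5=1:  p_5=1·912+167=1079,  q_5=1·71+13=84
→ (1079, 84).  Check: 1079²=1164241, 165·84²=1164240, difference 1.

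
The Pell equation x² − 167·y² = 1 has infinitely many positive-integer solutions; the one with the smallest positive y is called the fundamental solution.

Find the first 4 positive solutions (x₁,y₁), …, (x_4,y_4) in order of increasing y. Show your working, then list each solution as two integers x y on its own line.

168 13
56447 4368
18966024 1467635
6372527617 493120992

d=167: √d = [12; 1,11,1,24] (ℓ=4, even), read p_3/q_3
step 0: (12, 1)  from 12·(1,0) + (0,1)
step 1: (13, 1)  from 1·(12,1) + (1,0)
step 2: (155, 12)  from 11·(13,1) + (12,1)
step 3: (168, 13)  from 1·(155,12) + (13,1)
fundamental: x₁=168, y₁=13  (since 28224 − 167·169 = 1)
(x_2, y_2) = (168·168 + 167·13·13, 168·13 + 13·168) = (56447, 4368)
(x_3, y_3) = (168·56447 + 167·13·4368, 168·4368 + 13·56447) = (18966024, 1467635)
(x_4, y_4) = (168·18966024 + 167·13·1467635, 168·1467635 + 13·18966024) = (6372527617, 493120992)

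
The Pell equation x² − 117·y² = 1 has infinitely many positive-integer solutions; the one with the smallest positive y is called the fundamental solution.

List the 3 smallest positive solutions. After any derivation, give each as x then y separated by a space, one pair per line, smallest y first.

649 60
842401 77880
1093435849 101088180

[10; 1,4,2,4,1,20] for √117; ℓ=6 ⇒ convergent index 5
k=0  a_k=10  p_k/q_k = 10/1
k=1  a_k=1  p_k/q_k = 11/1
k=2  a_k=4  p_k/q_k = 54/5
k=3  a_k=2  p_k/q_k = 119/11
k=4  a_k=4  p_k/q_k = 530/49
k=5  a_k=1  p_k/q_k = 649/60
fundamental: x₁=649, y₁=60  (since 421201 − 117·3600 = 1)
n=2: (649,60)∘(649,60) = (649·649+117·60·60, 649·60+60·649) = (842401,77880)
n=3: (842401,77880)∘(649,60) = (649·842401+117·60·77880, 649·77880+60·842401) = (1093435849,101088180)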